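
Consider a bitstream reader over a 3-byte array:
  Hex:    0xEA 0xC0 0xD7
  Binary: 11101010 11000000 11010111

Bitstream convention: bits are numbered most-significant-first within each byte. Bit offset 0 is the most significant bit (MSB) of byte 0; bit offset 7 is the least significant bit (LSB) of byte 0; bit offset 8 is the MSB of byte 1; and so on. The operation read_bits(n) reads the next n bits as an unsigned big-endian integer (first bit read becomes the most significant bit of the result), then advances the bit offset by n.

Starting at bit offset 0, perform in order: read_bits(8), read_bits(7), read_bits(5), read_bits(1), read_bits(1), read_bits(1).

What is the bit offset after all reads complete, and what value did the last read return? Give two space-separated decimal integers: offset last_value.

Read 1: bits[0:8] width=8 -> value=234 (bin 11101010); offset now 8 = byte 1 bit 0; 16 bits remain
Read 2: bits[8:15] width=7 -> value=96 (bin 1100000); offset now 15 = byte 1 bit 7; 9 bits remain
Read 3: bits[15:20] width=5 -> value=13 (bin 01101); offset now 20 = byte 2 bit 4; 4 bits remain
Read 4: bits[20:21] width=1 -> value=0 (bin 0); offset now 21 = byte 2 bit 5; 3 bits remain
Read 5: bits[21:22] width=1 -> value=1 (bin 1); offset now 22 = byte 2 bit 6; 2 bits remain
Read 6: bits[22:23] width=1 -> value=1 (bin 1); offset now 23 = byte 2 bit 7; 1 bits remain

Answer: 23 1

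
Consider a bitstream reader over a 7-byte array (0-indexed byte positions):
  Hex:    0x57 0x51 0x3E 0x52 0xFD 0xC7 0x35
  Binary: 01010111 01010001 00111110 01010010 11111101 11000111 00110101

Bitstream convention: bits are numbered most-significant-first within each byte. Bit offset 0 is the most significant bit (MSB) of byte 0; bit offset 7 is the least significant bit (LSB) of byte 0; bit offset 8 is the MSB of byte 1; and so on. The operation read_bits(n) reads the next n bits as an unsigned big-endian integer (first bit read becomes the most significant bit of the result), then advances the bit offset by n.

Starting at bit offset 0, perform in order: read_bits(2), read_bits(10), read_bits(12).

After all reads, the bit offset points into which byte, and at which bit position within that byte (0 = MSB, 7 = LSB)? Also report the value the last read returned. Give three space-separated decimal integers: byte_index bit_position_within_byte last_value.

Read 1: bits[0:2] width=2 -> value=1 (bin 01); offset now 2 = byte 0 bit 2; 54 bits remain
Read 2: bits[2:12] width=10 -> value=373 (bin 0101110101); offset now 12 = byte 1 bit 4; 44 bits remain
Read 3: bits[12:24] width=12 -> value=318 (bin 000100111110); offset now 24 = byte 3 bit 0; 32 bits remain

Answer: 3 0 318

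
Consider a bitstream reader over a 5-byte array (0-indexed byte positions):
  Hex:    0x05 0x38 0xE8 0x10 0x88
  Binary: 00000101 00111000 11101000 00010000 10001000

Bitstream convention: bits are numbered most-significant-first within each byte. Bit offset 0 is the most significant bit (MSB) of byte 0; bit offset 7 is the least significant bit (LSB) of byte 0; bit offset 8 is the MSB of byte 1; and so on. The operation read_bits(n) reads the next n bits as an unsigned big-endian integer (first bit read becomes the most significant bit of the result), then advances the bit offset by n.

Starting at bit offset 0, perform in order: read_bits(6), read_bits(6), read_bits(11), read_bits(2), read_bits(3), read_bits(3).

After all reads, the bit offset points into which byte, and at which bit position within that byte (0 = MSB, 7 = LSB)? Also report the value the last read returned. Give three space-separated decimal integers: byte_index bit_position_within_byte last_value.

Read 1: bits[0:6] width=6 -> value=1 (bin 000001); offset now 6 = byte 0 bit 6; 34 bits remain
Read 2: bits[6:12] width=6 -> value=19 (bin 010011); offset now 12 = byte 1 bit 4; 28 bits remain
Read 3: bits[12:23] width=11 -> value=1140 (bin 10001110100); offset now 23 = byte 2 bit 7; 17 bits remain
Read 4: bits[23:25] width=2 -> value=0 (bin 00); offset now 25 = byte 3 bit 1; 15 bits remain
Read 5: bits[25:28] width=3 -> value=1 (bin 001); offset now 28 = byte 3 bit 4; 12 bits remain
Read 6: bits[28:31] width=3 -> value=0 (bin 000); offset now 31 = byte 3 bit 7; 9 bits remain

Answer: 3 7 0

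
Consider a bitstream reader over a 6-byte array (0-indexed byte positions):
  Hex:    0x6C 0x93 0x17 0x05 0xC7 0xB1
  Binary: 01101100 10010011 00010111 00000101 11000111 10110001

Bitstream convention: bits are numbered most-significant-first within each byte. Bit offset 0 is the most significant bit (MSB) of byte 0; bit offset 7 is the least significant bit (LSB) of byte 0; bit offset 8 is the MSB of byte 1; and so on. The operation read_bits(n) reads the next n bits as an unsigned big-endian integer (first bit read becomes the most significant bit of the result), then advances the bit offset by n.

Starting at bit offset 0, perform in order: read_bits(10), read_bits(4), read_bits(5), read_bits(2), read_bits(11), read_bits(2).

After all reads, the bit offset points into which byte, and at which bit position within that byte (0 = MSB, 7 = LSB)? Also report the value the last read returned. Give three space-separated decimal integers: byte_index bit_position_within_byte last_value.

Read 1: bits[0:10] width=10 -> value=434 (bin 0110110010); offset now 10 = byte 1 bit 2; 38 bits remain
Read 2: bits[10:14] width=4 -> value=4 (bin 0100); offset now 14 = byte 1 bit 6; 34 bits remain
Read 3: bits[14:19] width=5 -> value=24 (bin 11000); offset now 19 = byte 2 bit 3; 29 bits remain
Read 4: bits[19:21] width=2 -> value=2 (bin 10); offset now 21 = byte 2 bit 5; 27 bits remain
Read 5: bits[21:32] width=11 -> value=1797 (bin 11100000101); offset now 32 = byte 4 bit 0; 16 bits remain
Read 6: bits[32:34] width=2 -> value=3 (bin 11); offset now 34 = byte 4 bit 2; 14 bits remain

Answer: 4 2 3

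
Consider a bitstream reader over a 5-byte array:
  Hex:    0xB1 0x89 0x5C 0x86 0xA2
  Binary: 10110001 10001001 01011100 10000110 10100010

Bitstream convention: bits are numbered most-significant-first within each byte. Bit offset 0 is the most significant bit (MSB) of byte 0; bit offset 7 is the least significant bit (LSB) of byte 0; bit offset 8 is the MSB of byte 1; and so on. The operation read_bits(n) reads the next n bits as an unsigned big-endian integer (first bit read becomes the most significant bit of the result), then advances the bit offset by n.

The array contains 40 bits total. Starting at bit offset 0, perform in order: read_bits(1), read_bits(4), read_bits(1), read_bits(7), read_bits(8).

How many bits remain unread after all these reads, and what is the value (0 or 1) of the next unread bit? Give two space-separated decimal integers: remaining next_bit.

Read 1: bits[0:1] width=1 -> value=1 (bin 1); offset now 1 = byte 0 bit 1; 39 bits remain
Read 2: bits[1:5] width=4 -> value=6 (bin 0110); offset now 5 = byte 0 bit 5; 35 bits remain
Read 3: bits[5:6] width=1 -> value=0 (bin 0); offset now 6 = byte 0 bit 6; 34 bits remain
Read 4: bits[6:13] width=7 -> value=49 (bin 0110001); offset now 13 = byte 1 bit 5; 27 bits remain
Read 5: bits[13:21] width=8 -> value=43 (bin 00101011); offset now 21 = byte 2 bit 5; 19 bits remain

Answer: 19 1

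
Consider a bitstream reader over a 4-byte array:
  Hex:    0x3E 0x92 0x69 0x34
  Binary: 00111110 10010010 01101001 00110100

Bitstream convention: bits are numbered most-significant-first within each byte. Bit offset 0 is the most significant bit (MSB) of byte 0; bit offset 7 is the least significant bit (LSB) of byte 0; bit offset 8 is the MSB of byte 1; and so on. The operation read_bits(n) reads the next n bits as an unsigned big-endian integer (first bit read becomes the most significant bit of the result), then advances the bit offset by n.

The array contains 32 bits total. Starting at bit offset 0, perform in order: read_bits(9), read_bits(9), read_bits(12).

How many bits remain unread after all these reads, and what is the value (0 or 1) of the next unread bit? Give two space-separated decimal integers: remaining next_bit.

Read 1: bits[0:9] width=9 -> value=125 (bin 001111101); offset now 9 = byte 1 bit 1; 23 bits remain
Read 2: bits[9:18] width=9 -> value=73 (bin 001001001); offset now 18 = byte 2 bit 2; 14 bits remain
Read 3: bits[18:30] width=12 -> value=2637 (bin 101001001101); offset now 30 = byte 3 bit 6; 2 bits remain

Answer: 2 0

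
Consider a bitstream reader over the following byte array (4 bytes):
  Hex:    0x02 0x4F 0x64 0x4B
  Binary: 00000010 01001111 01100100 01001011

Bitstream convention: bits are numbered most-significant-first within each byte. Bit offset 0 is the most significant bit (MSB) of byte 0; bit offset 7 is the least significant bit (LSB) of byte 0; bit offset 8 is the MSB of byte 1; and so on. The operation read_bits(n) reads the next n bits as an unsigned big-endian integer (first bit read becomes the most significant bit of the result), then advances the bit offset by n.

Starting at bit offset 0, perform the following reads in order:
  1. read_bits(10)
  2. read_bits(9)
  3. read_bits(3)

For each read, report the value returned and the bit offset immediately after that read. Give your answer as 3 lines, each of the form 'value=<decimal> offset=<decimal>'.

Answer: value=9 offset=10
value=123 offset=19
value=1 offset=22

Derivation:
Read 1: bits[0:10] width=10 -> value=9 (bin 0000001001); offset now 10 = byte 1 bit 2; 22 bits remain
Read 2: bits[10:19] width=9 -> value=123 (bin 001111011); offset now 19 = byte 2 bit 3; 13 bits remain
Read 3: bits[19:22] width=3 -> value=1 (bin 001); offset now 22 = byte 2 bit 6; 10 bits remain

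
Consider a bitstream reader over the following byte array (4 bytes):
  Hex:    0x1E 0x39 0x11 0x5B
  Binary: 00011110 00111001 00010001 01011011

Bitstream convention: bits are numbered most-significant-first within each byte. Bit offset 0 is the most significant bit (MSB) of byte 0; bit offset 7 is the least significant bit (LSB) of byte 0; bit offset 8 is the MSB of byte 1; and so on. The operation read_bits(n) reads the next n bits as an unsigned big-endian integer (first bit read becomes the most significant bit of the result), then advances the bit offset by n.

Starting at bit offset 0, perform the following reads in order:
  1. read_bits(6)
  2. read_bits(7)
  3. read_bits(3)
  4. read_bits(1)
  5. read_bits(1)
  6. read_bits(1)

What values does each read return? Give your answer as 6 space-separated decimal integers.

Answer: 7 71 1 0 0 0

Derivation:
Read 1: bits[0:6] width=6 -> value=7 (bin 000111); offset now 6 = byte 0 bit 6; 26 bits remain
Read 2: bits[6:13] width=7 -> value=71 (bin 1000111); offset now 13 = byte 1 bit 5; 19 bits remain
Read 3: bits[13:16] width=3 -> value=1 (bin 001); offset now 16 = byte 2 bit 0; 16 bits remain
Read 4: bits[16:17] width=1 -> value=0 (bin 0); offset now 17 = byte 2 bit 1; 15 bits remain
Read 5: bits[17:18] width=1 -> value=0 (bin 0); offset now 18 = byte 2 bit 2; 14 bits remain
Read 6: bits[18:19] width=1 -> value=0 (bin 0); offset now 19 = byte 2 bit 3; 13 bits remain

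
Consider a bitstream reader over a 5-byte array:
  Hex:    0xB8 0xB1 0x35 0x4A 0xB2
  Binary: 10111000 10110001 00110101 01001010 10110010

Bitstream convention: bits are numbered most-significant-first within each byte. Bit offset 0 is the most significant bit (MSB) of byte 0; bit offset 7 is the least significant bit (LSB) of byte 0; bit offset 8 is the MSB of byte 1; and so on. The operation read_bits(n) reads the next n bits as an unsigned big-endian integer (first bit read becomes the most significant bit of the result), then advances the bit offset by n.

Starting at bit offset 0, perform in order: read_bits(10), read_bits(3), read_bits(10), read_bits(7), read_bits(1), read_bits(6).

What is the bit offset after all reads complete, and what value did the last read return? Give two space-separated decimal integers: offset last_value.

Answer: 37 22

Derivation:
Read 1: bits[0:10] width=10 -> value=738 (bin 1011100010); offset now 10 = byte 1 bit 2; 30 bits remain
Read 2: bits[10:13] width=3 -> value=6 (bin 110); offset now 13 = byte 1 bit 5; 27 bits remain
Read 3: bits[13:23] width=10 -> value=154 (bin 0010011010); offset now 23 = byte 2 bit 7; 17 bits remain
Read 4: bits[23:30] width=7 -> value=82 (bin 1010010); offset now 30 = byte 3 bit 6; 10 bits remain
Read 5: bits[30:31] width=1 -> value=1 (bin 1); offset now 31 = byte 3 bit 7; 9 bits remain
Read 6: bits[31:37] width=6 -> value=22 (bin 010110); offset now 37 = byte 4 bit 5; 3 bits remain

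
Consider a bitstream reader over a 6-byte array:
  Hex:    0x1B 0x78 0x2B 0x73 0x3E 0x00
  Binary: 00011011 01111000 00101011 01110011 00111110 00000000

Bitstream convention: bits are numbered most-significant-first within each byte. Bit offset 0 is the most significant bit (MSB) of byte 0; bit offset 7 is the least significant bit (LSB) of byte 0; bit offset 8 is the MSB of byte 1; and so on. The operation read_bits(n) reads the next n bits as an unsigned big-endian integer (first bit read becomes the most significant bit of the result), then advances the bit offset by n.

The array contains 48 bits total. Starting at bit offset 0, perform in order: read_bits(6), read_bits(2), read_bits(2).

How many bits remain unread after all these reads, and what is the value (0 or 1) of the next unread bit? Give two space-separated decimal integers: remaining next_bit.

Read 1: bits[0:6] width=6 -> value=6 (bin 000110); offset now 6 = byte 0 bit 6; 42 bits remain
Read 2: bits[6:8] width=2 -> value=3 (bin 11); offset now 8 = byte 1 bit 0; 40 bits remain
Read 3: bits[8:10] width=2 -> value=1 (bin 01); offset now 10 = byte 1 bit 2; 38 bits remain

Answer: 38 1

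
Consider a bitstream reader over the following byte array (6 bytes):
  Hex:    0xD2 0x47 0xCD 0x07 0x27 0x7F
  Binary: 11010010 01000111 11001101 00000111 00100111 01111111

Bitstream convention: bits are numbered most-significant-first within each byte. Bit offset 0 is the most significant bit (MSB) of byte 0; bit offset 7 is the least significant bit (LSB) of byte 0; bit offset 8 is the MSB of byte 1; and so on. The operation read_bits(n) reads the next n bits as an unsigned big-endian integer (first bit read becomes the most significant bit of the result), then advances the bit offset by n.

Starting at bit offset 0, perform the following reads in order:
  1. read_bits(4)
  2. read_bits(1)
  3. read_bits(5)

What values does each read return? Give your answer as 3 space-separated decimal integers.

Answer: 13 0 9

Derivation:
Read 1: bits[0:4] width=4 -> value=13 (bin 1101); offset now 4 = byte 0 bit 4; 44 bits remain
Read 2: bits[4:5] width=1 -> value=0 (bin 0); offset now 5 = byte 0 bit 5; 43 bits remain
Read 3: bits[5:10] width=5 -> value=9 (bin 01001); offset now 10 = byte 1 bit 2; 38 bits remain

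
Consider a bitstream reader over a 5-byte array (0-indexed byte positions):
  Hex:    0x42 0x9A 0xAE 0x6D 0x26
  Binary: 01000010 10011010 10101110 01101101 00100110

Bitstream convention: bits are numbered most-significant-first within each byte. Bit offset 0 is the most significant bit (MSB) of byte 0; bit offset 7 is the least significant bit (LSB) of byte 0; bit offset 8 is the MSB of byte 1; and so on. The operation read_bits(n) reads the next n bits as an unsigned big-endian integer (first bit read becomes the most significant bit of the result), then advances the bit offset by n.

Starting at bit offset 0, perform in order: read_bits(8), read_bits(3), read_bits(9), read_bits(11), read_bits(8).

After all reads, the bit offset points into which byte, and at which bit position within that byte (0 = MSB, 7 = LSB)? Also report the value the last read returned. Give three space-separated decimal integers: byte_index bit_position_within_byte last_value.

Read 1: bits[0:8] width=8 -> value=66 (bin 01000010); offset now 8 = byte 1 bit 0; 32 bits remain
Read 2: bits[8:11] width=3 -> value=4 (bin 100); offset now 11 = byte 1 bit 3; 29 bits remain
Read 3: bits[11:20] width=9 -> value=426 (bin 110101010); offset now 20 = byte 2 bit 4; 20 bits remain
Read 4: bits[20:31] width=11 -> value=1846 (bin 11100110110); offset now 31 = byte 3 bit 7; 9 bits remain
Read 5: bits[31:39] width=8 -> value=147 (bin 10010011); offset now 39 = byte 4 bit 7; 1 bits remain

Answer: 4 7 147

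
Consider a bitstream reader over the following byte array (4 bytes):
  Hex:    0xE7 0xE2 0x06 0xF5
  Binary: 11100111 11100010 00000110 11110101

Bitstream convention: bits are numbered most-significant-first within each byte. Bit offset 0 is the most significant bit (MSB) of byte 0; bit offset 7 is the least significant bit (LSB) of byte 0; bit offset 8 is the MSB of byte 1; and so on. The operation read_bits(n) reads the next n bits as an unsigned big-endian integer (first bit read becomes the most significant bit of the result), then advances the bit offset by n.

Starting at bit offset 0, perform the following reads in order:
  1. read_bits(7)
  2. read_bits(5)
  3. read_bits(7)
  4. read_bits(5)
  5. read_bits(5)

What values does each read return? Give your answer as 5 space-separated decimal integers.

Answer: 115 30 16 6 30

Derivation:
Read 1: bits[0:7] width=7 -> value=115 (bin 1110011); offset now 7 = byte 0 bit 7; 25 bits remain
Read 2: bits[7:12] width=5 -> value=30 (bin 11110); offset now 12 = byte 1 bit 4; 20 bits remain
Read 3: bits[12:19] width=7 -> value=16 (bin 0010000); offset now 19 = byte 2 bit 3; 13 bits remain
Read 4: bits[19:24] width=5 -> value=6 (bin 00110); offset now 24 = byte 3 bit 0; 8 bits remain
Read 5: bits[24:29] width=5 -> value=30 (bin 11110); offset now 29 = byte 3 bit 5; 3 bits remain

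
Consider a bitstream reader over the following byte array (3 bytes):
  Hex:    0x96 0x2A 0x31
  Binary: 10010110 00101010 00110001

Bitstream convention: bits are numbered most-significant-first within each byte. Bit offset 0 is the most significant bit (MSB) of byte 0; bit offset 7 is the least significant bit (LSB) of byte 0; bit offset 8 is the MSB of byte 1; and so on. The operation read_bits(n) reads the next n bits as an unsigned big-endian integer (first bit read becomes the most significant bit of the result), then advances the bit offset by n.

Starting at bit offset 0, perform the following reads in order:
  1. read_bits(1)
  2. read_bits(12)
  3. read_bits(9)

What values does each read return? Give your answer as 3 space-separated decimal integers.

Read 1: bits[0:1] width=1 -> value=1 (bin 1); offset now 1 = byte 0 bit 1; 23 bits remain
Read 2: bits[1:13] width=12 -> value=709 (bin 001011000101); offset now 13 = byte 1 bit 5; 11 bits remain
Read 3: bits[13:22] width=9 -> value=140 (bin 010001100); offset now 22 = byte 2 bit 6; 2 bits remain

Answer: 1 709 140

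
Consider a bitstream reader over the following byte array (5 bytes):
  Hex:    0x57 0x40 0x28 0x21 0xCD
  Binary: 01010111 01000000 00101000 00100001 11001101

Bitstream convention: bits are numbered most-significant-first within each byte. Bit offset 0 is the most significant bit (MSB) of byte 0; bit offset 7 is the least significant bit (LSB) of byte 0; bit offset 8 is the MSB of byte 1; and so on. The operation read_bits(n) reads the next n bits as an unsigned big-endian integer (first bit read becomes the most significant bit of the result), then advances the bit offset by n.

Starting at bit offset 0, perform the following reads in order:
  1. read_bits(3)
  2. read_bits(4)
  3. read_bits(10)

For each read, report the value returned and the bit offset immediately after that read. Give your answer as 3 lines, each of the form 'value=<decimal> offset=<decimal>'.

Answer: value=2 offset=3
value=11 offset=7
value=640 offset=17

Derivation:
Read 1: bits[0:3] width=3 -> value=2 (bin 010); offset now 3 = byte 0 bit 3; 37 bits remain
Read 2: bits[3:7] width=4 -> value=11 (bin 1011); offset now 7 = byte 0 bit 7; 33 bits remain
Read 3: bits[7:17] width=10 -> value=640 (bin 1010000000); offset now 17 = byte 2 bit 1; 23 bits remain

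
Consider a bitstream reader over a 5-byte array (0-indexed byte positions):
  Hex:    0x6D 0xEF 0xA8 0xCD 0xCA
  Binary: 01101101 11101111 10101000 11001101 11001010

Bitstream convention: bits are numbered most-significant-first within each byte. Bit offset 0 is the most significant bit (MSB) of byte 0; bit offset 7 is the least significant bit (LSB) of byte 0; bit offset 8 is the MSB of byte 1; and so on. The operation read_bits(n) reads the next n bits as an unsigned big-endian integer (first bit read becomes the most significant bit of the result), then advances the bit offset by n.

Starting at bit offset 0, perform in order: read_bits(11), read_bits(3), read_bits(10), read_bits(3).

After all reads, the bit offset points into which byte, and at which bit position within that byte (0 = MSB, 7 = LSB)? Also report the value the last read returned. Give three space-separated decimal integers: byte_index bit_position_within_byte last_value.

Answer: 3 3 6

Derivation:
Read 1: bits[0:11] width=11 -> value=879 (bin 01101101111); offset now 11 = byte 1 bit 3; 29 bits remain
Read 2: bits[11:14] width=3 -> value=3 (bin 011); offset now 14 = byte 1 bit 6; 26 bits remain
Read 3: bits[14:24] width=10 -> value=936 (bin 1110101000); offset now 24 = byte 3 bit 0; 16 bits remain
Read 4: bits[24:27] width=3 -> value=6 (bin 110); offset now 27 = byte 3 bit 3; 13 bits remain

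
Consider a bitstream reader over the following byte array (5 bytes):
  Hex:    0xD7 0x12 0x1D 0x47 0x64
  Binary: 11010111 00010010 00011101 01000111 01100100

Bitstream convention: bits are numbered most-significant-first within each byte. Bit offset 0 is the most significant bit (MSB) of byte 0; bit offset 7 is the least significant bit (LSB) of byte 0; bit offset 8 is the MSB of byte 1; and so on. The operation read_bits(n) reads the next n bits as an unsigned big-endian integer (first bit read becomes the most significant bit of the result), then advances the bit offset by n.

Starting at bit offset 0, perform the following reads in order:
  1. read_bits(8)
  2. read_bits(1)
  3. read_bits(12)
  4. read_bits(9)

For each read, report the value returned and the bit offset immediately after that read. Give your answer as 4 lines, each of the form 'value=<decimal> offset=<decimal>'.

Read 1: bits[0:8] width=8 -> value=215 (bin 11010111); offset now 8 = byte 1 bit 0; 32 bits remain
Read 2: bits[8:9] width=1 -> value=0 (bin 0); offset now 9 = byte 1 bit 1; 31 bits remain
Read 3: bits[9:21] width=12 -> value=579 (bin 001001000011); offset now 21 = byte 2 bit 5; 19 bits remain
Read 4: bits[21:30] width=9 -> value=337 (bin 101010001); offset now 30 = byte 3 bit 6; 10 bits remain

Answer: value=215 offset=8
value=0 offset=9
value=579 offset=21
value=337 offset=30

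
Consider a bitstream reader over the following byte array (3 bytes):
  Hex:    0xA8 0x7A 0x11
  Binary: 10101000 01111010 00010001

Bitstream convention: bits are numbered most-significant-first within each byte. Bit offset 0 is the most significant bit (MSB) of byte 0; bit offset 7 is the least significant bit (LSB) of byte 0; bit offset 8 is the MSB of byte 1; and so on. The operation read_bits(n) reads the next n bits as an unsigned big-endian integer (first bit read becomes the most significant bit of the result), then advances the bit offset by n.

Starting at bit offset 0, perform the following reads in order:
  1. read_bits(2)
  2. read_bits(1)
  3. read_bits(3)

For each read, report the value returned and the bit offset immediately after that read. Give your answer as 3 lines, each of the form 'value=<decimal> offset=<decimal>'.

Read 1: bits[0:2] width=2 -> value=2 (bin 10); offset now 2 = byte 0 bit 2; 22 bits remain
Read 2: bits[2:3] width=1 -> value=1 (bin 1); offset now 3 = byte 0 bit 3; 21 bits remain
Read 3: bits[3:6] width=3 -> value=2 (bin 010); offset now 6 = byte 0 bit 6; 18 bits remain

Answer: value=2 offset=2
value=1 offset=3
value=2 offset=6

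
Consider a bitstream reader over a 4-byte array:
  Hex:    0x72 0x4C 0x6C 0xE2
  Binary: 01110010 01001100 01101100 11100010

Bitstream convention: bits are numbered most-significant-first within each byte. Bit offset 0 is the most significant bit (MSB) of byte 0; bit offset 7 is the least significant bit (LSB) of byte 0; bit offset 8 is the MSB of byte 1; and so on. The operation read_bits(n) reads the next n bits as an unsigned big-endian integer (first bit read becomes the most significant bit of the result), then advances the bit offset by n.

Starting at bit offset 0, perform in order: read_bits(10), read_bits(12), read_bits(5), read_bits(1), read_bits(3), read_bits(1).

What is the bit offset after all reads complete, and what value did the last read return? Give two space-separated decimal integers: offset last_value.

Read 1: bits[0:10] width=10 -> value=457 (bin 0111001001); offset now 10 = byte 1 bit 2; 22 bits remain
Read 2: bits[10:22] width=12 -> value=795 (bin 001100011011); offset now 22 = byte 2 bit 6; 10 bits remain
Read 3: bits[22:27] width=5 -> value=7 (bin 00111); offset now 27 = byte 3 bit 3; 5 bits remain
Read 4: bits[27:28] width=1 -> value=0 (bin 0); offset now 28 = byte 3 bit 4; 4 bits remain
Read 5: bits[28:31] width=3 -> value=1 (bin 001); offset now 31 = byte 3 bit 7; 1 bits remain
Read 6: bits[31:32] width=1 -> value=0 (bin 0); offset now 32 = byte 4 bit 0; 0 bits remain

Answer: 32 0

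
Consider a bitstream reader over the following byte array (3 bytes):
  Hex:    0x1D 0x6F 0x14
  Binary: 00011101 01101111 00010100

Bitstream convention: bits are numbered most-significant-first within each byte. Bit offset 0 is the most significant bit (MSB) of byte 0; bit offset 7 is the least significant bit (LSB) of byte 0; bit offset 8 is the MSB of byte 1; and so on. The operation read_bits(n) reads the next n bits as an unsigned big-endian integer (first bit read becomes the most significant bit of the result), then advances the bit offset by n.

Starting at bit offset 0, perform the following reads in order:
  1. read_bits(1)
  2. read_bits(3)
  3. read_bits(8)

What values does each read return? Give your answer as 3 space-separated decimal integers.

Read 1: bits[0:1] width=1 -> value=0 (bin 0); offset now 1 = byte 0 bit 1; 23 bits remain
Read 2: bits[1:4] width=3 -> value=1 (bin 001); offset now 4 = byte 0 bit 4; 20 bits remain
Read 3: bits[4:12] width=8 -> value=214 (bin 11010110); offset now 12 = byte 1 bit 4; 12 bits remain

Answer: 0 1 214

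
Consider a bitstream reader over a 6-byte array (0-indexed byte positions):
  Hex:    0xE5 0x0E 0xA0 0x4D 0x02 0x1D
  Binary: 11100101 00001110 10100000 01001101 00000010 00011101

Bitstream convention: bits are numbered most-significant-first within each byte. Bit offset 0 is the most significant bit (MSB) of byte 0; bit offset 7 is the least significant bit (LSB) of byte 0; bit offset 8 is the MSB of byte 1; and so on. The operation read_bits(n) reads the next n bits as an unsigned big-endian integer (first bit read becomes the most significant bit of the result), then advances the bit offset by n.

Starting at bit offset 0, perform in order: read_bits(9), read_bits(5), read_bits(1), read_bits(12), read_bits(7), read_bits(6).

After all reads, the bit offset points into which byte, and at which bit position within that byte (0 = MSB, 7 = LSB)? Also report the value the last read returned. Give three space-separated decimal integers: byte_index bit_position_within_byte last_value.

Read 1: bits[0:9] width=9 -> value=458 (bin 111001010); offset now 9 = byte 1 bit 1; 39 bits remain
Read 2: bits[9:14] width=5 -> value=3 (bin 00011); offset now 14 = byte 1 bit 6; 34 bits remain
Read 3: bits[14:15] width=1 -> value=1 (bin 1); offset now 15 = byte 1 bit 7; 33 bits remain
Read 4: bits[15:27] width=12 -> value=1282 (bin 010100000010); offset now 27 = byte 3 bit 3; 21 bits remain
Read 5: bits[27:34] width=7 -> value=52 (bin 0110100); offset now 34 = byte 4 bit 2; 14 bits remain
Read 6: bits[34:40] width=6 -> value=2 (bin 000010); offset now 40 = byte 5 bit 0; 8 bits remain

Answer: 5 0 2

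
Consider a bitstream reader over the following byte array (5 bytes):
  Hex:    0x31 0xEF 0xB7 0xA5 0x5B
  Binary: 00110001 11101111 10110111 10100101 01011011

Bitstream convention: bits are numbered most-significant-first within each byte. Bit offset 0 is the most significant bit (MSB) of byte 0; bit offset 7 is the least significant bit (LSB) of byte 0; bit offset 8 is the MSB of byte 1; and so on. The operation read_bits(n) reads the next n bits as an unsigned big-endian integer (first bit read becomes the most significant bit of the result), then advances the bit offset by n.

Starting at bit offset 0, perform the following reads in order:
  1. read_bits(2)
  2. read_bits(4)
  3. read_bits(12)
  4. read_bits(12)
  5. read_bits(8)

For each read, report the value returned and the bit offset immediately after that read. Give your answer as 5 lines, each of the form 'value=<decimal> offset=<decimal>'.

Answer: value=0 offset=2
value=12 offset=6
value=1982 offset=18
value=3561 offset=30
value=86 offset=38

Derivation:
Read 1: bits[0:2] width=2 -> value=0 (bin 00); offset now 2 = byte 0 bit 2; 38 bits remain
Read 2: bits[2:6] width=4 -> value=12 (bin 1100); offset now 6 = byte 0 bit 6; 34 bits remain
Read 3: bits[6:18] width=12 -> value=1982 (bin 011110111110); offset now 18 = byte 2 bit 2; 22 bits remain
Read 4: bits[18:30] width=12 -> value=3561 (bin 110111101001); offset now 30 = byte 3 bit 6; 10 bits remain
Read 5: bits[30:38] width=8 -> value=86 (bin 01010110); offset now 38 = byte 4 bit 6; 2 bits remain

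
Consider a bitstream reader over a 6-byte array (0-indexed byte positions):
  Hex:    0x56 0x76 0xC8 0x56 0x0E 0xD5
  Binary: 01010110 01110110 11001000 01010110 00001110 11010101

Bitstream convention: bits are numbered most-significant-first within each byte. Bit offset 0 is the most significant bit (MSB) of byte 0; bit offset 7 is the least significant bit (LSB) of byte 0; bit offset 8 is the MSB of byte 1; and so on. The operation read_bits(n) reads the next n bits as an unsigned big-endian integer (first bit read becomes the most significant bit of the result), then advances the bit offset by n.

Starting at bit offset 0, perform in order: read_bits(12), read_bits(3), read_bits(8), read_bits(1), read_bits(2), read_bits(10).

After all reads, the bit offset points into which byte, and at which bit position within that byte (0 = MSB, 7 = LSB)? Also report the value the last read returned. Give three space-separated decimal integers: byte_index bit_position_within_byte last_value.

Read 1: bits[0:12] width=12 -> value=1383 (bin 010101100111); offset now 12 = byte 1 bit 4; 36 bits remain
Read 2: bits[12:15] width=3 -> value=3 (bin 011); offset now 15 = byte 1 bit 7; 33 bits remain
Read 3: bits[15:23] width=8 -> value=100 (bin 01100100); offset now 23 = byte 2 bit 7; 25 bits remain
Read 4: bits[23:24] width=1 -> value=0 (bin 0); offset now 24 = byte 3 bit 0; 24 bits remain
Read 5: bits[24:26] width=2 -> value=1 (bin 01); offset now 26 = byte 3 bit 2; 22 bits remain
Read 6: bits[26:36] width=10 -> value=352 (bin 0101100000); offset now 36 = byte 4 bit 4; 12 bits remain

Answer: 4 4 352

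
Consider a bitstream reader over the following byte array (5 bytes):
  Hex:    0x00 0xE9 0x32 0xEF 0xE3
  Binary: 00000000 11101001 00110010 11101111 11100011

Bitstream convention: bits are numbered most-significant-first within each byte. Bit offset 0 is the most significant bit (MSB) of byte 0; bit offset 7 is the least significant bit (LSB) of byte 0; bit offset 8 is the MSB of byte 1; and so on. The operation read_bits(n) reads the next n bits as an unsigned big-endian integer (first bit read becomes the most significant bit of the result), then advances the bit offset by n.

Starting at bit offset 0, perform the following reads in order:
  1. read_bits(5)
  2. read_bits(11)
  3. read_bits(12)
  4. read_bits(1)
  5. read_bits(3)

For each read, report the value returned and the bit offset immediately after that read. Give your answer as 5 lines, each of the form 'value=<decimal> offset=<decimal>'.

Read 1: bits[0:5] width=5 -> value=0 (bin 00000); offset now 5 = byte 0 bit 5; 35 bits remain
Read 2: bits[5:16] width=11 -> value=233 (bin 00011101001); offset now 16 = byte 2 bit 0; 24 bits remain
Read 3: bits[16:28] width=12 -> value=814 (bin 001100101110); offset now 28 = byte 3 bit 4; 12 bits remain
Read 4: bits[28:29] width=1 -> value=1 (bin 1); offset now 29 = byte 3 bit 5; 11 bits remain
Read 5: bits[29:32] width=3 -> value=7 (bin 111); offset now 32 = byte 4 bit 0; 8 bits remain

Answer: value=0 offset=5
value=233 offset=16
value=814 offset=28
value=1 offset=29
value=7 offset=32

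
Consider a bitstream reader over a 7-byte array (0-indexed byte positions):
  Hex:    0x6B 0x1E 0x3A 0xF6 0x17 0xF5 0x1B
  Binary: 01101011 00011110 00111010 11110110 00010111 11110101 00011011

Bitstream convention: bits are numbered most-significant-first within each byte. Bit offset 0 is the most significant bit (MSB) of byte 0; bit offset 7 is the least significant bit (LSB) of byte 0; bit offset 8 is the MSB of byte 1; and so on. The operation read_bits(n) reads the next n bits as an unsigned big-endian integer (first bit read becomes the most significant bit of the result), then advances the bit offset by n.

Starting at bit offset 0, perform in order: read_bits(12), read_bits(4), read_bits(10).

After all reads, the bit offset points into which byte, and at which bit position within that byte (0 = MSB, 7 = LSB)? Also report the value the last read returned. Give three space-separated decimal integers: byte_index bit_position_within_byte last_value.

Read 1: bits[0:12] width=12 -> value=1713 (bin 011010110001); offset now 12 = byte 1 bit 4; 44 bits remain
Read 2: bits[12:16] width=4 -> value=14 (bin 1110); offset now 16 = byte 2 bit 0; 40 bits remain
Read 3: bits[16:26] width=10 -> value=235 (bin 0011101011); offset now 26 = byte 3 bit 2; 30 bits remain

Answer: 3 2 235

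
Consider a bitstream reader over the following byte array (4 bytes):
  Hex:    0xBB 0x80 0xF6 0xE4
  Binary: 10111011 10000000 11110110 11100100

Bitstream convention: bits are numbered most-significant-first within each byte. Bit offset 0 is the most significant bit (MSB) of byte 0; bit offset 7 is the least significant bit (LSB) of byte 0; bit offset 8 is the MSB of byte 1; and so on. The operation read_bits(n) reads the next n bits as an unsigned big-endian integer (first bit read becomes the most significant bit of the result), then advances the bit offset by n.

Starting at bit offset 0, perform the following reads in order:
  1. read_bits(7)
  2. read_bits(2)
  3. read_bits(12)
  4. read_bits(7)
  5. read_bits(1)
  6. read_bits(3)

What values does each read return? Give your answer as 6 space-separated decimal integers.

Answer: 93 3 30 110 0 4

Derivation:
Read 1: bits[0:7] width=7 -> value=93 (bin 1011101); offset now 7 = byte 0 bit 7; 25 bits remain
Read 2: bits[7:9] width=2 -> value=3 (bin 11); offset now 9 = byte 1 bit 1; 23 bits remain
Read 3: bits[9:21] width=12 -> value=30 (bin 000000011110); offset now 21 = byte 2 bit 5; 11 bits remain
Read 4: bits[21:28] width=7 -> value=110 (bin 1101110); offset now 28 = byte 3 bit 4; 4 bits remain
Read 5: bits[28:29] width=1 -> value=0 (bin 0); offset now 29 = byte 3 bit 5; 3 bits remain
Read 6: bits[29:32] width=3 -> value=4 (bin 100); offset now 32 = byte 4 bit 0; 0 bits remain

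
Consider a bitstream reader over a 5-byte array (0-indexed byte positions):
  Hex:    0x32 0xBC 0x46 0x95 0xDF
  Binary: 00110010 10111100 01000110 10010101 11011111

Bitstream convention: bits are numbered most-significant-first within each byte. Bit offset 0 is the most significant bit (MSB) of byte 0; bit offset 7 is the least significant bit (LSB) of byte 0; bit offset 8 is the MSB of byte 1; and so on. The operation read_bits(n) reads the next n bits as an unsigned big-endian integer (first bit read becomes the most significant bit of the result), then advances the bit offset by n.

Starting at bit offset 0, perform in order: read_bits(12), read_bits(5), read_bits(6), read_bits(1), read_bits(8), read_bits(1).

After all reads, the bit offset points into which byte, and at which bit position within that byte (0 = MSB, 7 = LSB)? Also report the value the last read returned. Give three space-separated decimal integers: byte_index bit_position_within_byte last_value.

Read 1: bits[0:12] width=12 -> value=811 (bin 001100101011); offset now 12 = byte 1 bit 4; 28 bits remain
Read 2: bits[12:17] width=5 -> value=24 (bin 11000); offset now 17 = byte 2 bit 1; 23 bits remain
Read 3: bits[17:23] width=6 -> value=35 (bin 100011); offset now 23 = byte 2 bit 7; 17 bits remain
Read 4: bits[23:24] width=1 -> value=0 (bin 0); offset now 24 = byte 3 bit 0; 16 bits remain
Read 5: bits[24:32] width=8 -> value=149 (bin 10010101); offset now 32 = byte 4 bit 0; 8 bits remain
Read 6: bits[32:33] width=1 -> value=1 (bin 1); offset now 33 = byte 4 bit 1; 7 bits remain

Answer: 4 1 1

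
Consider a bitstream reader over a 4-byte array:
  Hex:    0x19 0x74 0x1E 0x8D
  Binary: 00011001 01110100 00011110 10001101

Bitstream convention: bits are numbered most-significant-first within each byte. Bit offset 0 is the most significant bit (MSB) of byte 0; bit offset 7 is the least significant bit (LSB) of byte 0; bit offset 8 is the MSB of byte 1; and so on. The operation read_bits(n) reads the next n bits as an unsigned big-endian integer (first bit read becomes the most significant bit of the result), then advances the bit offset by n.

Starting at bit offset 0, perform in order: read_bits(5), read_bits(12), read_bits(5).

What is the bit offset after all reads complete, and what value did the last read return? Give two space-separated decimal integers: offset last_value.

Read 1: bits[0:5] width=5 -> value=3 (bin 00011); offset now 5 = byte 0 bit 5; 27 bits remain
Read 2: bits[5:17] width=12 -> value=744 (bin 001011101000); offset now 17 = byte 2 bit 1; 15 bits remain
Read 3: bits[17:22] width=5 -> value=7 (bin 00111); offset now 22 = byte 2 bit 6; 10 bits remain

Answer: 22 7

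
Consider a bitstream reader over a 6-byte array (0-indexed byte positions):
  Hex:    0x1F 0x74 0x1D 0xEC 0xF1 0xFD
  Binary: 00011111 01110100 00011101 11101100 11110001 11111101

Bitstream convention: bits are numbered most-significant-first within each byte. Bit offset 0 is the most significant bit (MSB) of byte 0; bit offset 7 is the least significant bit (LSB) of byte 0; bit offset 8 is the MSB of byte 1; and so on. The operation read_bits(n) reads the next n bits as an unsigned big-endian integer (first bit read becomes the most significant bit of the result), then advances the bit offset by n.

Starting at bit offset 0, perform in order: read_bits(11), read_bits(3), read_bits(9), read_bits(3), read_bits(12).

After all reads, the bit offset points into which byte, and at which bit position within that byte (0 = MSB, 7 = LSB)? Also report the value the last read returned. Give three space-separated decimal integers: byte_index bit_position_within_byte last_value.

Read 1: bits[0:11] width=11 -> value=251 (bin 00011111011); offset now 11 = byte 1 bit 3; 37 bits remain
Read 2: bits[11:14] width=3 -> value=5 (bin 101); offset now 14 = byte 1 bit 6; 34 bits remain
Read 3: bits[14:23] width=9 -> value=14 (bin 000001110); offset now 23 = byte 2 bit 7; 25 bits remain
Read 4: bits[23:26] width=3 -> value=7 (bin 111); offset now 26 = byte 3 bit 2; 22 bits remain
Read 5: bits[26:38] width=12 -> value=2876 (bin 101100111100); offset now 38 = byte 4 bit 6; 10 bits remain

Answer: 4 6 2876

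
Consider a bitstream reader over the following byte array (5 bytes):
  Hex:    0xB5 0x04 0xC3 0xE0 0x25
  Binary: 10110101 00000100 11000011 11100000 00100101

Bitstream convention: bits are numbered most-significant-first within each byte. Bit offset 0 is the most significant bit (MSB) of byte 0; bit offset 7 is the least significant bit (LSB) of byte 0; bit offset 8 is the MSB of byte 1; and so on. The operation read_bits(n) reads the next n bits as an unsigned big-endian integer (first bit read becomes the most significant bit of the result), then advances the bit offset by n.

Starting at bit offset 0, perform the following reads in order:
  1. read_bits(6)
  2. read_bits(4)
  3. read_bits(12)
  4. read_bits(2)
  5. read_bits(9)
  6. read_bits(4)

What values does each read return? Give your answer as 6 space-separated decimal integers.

Answer: 45 4 304 3 448 4

Derivation:
Read 1: bits[0:6] width=6 -> value=45 (bin 101101); offset now 6 = byte 0 bit 6; 34 bits remain
Read 2: bits[6:10] width=4 -> value=4 (bin 0100); offset now 10 = byte 1 bit 2; 30 bits remain
Read 3: bits[10:22] width=12 -> value=304 (bin 000100110000); offset now 22 = byte 2 bit 6; 18 bits remain
Read 4: bits[22:24] width=2 -> value=3 (bin 11); offset now 24 = byte 3 bit 0; 16 bits remain
Read 5: bits[24:33] width=9 -> value=448 (bin 111000000); offset now 33 = byte 4 bit 1; 7 bits remain
Read 6: bits[33:37] width=4 -> value=4 (bin 0100); offset now 37 = byte 4 bit 5; 3 bits remain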